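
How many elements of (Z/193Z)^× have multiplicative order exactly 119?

φ(193) = 193 − 1 = 192 = 2^6 · 3.
(Z/193Z)^× is cyclic (|G| = 192); a cyclic group of order m has exactly φ(d) elements of each order d | m, and none otherwise.
119 does not divide 192, so no element of (Z/193Z)^× has order 119.

0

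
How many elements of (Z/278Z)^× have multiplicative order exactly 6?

2

φ(278) = φ(2)·φ(139) = 1·138 = 138 = 2 · 3 · 23.
Since (Z/278Z)^× is cyclic of order 138, the number of elements of order d is φ(d) when d | 138 and 0 otherwise.
6 = 2 · 3 divides 138, and φ(6) = 2.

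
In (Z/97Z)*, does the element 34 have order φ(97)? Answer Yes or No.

No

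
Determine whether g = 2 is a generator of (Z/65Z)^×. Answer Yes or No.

65 = 5 · 13 is a product of two distinct odd primes, so (Z/65Z)^× ≅ (Z/5Z)^× × (Z/13Z)^× is not cyclic.
No primitive root modulo 65 exists; in particular 2 is not one.

No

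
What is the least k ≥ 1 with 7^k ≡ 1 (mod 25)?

4

The order of 7 must divide φ(25) = φ(5^2) = 5·(5−1) = 20 = 2^2 · 5.
Divisors of 20: 1, 2, 4, 5, 10, 20.
Compute 7^d (mod 25) for the divisors d until we hit 1:
7^1 ≡ 7
7^2 ≡ 24
7^4 ≡ 1
Hence ord(7) = 4.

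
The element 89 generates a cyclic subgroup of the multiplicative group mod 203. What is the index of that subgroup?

2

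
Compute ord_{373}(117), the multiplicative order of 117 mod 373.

186

By Lagrange's theorem, ord_373(117) divides φ(373) = 373 − 1 = 372 = 2^2 · 3 · 31.
Divisors of 372: 1, 2, 3, 4, 6, 12, 31, 62, 93, 124, 186, 372.
Check 117^d mod 373 for each divisor in increasing order:
117^1 ≡ 117
117^2 ≡ 261
117^3 ≡ 324
117^4 ≡ 235
117^6 ≡ 163
117^12 ≡ 86
117^31 ≡ 285
117^62 ≡ 284
117^93 ≡ 372
117^124 ≡ 88
117^186 ≡ 1
The smallest such exponent is 186, so the order of 117 is 186.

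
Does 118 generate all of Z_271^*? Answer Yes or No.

Yes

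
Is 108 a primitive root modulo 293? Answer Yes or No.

Yes

φ(293) = 293 − 1 = 292 = 2^2 · 73.
Test 108^(292/q) mod 293 for each prime factor q of 292:
108^146 ≡ 292 (mod 293)  [q = 2: ≢ 1 ✓]
108^4 ≡ 206 (mod 293)  [q = 73: ≢ 1 ✓]
Every test exponent gives a nontrivial residue, hence 108 generates the full group.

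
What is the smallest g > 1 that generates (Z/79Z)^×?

3

φ(79) = 79 − 1 = 78 = 2 · 3 · 13.
Test candidates g = 2, 3, … against the prime factors q ∈ {2, 3, 13} of φ(79): g is a generator iff g^(78/q) ≢ 1 for every such q.
g = 2: 2^39 ≡ 1 — hits 1, so not a primitive root.
g = 3: 3^39 ≡ 78; 3^26 ≡ 23; 3^6 ≡ 18 — none is 1, so 3 is a primitive root.
Hence the least primitive root of 79 is 3.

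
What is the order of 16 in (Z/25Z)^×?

5

ord(16) | φ(25) = φ(5^2) = 5·(5−1) = 20 = 2^2 · 5.
Divisors of 20: 1, 2, 4, 5, 10, 20.
Compute 16^d (mod 25) for the divisors d until we hit 1:
16^1 ≡ 16 (mod 25)
16^2 ≡ 6 (mod 25)
16^4 ≡ 11 (mod 25)
16^5 ≡ 1 (mod 25) ✓
So ord_25(16) = 5.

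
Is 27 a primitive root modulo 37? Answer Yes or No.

φ(37) = 37 − 1 = 36 = 2^2 · 3^2.
Test 27^(36/q) mod 37 for each prime factor q of 36:
27^18 ≡ 1 (mod 37)  [q = 2: ≡ 1 ✗]
27^12 ≡ 1 (mod 37)  [q = 3: ≡ 1 ✗]
Since 27^18 ≡ 1, the order of 27 divides 18 < 36, so 27 is not a primitive root.

No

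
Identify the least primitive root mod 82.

φ(82) = φ(2)·φ(41) = 1·40 = 40 = 2^3 · 5.
Test candidates g = 2, 3, … against the prime factors q ∈ {2, 5} of φ(82): g is a generator iff g^(40/q) ≢ 1 for every such q.
g = 2: gcd(2, 82) = 2 > 1, not a unit — skip.
g = 3: 3^20 ≡ 81; 3^8 ≡ 1 — hits 1, so not a primitive root.
g = 4: gcd(4, 82) = 2 > 1, not a unit — skip.
g = 5: 5^20 ≡ 1 — hits 1, so not a primitive root.
g = 6: gcd(6, 82) = 2 > 1, not a unit — skip.
g = 7: 7^20 ≡ 81; 7^8 ≡ 37 — none is 1, so 7 is a primitive root.
The smallest primitive root modulo 82 is 7.

7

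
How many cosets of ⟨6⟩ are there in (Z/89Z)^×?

1

By Lagrange's theorem, ord_89(6) divides φ(89) = 89 − 1 = 88 = 2^3 · 11.
Divisors of 88: 1, 2, 4, 8, 11, 22, 44, 88.
Compute 6^d (mod 89) for the divisors d until we hit 1:
6^1 ≡ 6 (mod 89)
6^2 ≡ 36 (mod 89)
6^4 ≡ 50 (mod 89)
6^8 ≡ 8 (mod 89)
6^11 ≡ 37 (mod 89)
6^22 ≡ 34 (mod 89)
6^44 ≡ 88 (mod 89)
6^88 ≡ 1 (mod 89) ✓
Thus |⟨6⟩| = ord(6) = 88.
[(Z/89Z)^× : ⟨6⟩] = 88/88 = 1.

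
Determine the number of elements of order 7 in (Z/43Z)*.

φ(43) = 43 − 1 = 42 = 2 · 3 · 7.
(Z/43Z)^× is cyclic (|G| = 42); a cyclic group of order m has exactly φ(d) elements of each order d | m, and none otherwise.
7 | 42, and φ(7) = 7 − 1 = 6.

6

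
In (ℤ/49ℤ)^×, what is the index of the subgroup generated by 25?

The order of 25 must divide φ(49) = φ(7^2) = 7·(7−1) = 42 = 2 · 3 · 7.
Divisors of 42: 1, 2, 3, 6, 7, 14, 21, 42.
Compute 25^d (mod 49) for the divisors d until we hit 1:
25^1 ≡ 25 (mod 49)
25^2 ≡ 37 (mod 49)
25^3 ≡ 43 (mod 49)
25^6 ≡ 36 (mod 49)
25^7 ≡ 18 (mod 49)
25^14 ≡ 30 (mod 49)
25^21 ≡ 1 (mod 49) ✓
The order of 25 is 21, so the subgroup it generates has 21 elements.
[(Z/49Z)^× : ⟨25⟩] = 42/21 = 2.

2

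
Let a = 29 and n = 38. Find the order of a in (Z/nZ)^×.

18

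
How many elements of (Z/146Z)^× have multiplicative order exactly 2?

1

φ(146) = φ(2)·φ(73) = 1·72 = 72 = 2^3 · 3^2.
In a cyclic group of order 72, there are φ(d) elements of order d for each divisor d of 72, and zero for non-divisors.
2 | 72, and φ(2) = 2 − 1 = 1.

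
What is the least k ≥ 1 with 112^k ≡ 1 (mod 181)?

180

The order of 112 must divide φ(181) = 181 − 1 = 180 = 2^2 · 3^2 · 5.
Divisors of 180: 1, 2, 3, 4, 5, 6, 9, 10, 12, 15, 18, 20, 30, 36, 45, 60, 90, 180.
Check 112^d mod 181 for each divisor in increasing order:
112^1 ≡ 112 (mod 181)
112^2 ≡ 55 (mod 181)
112^3 ≡ 6 (mod 181)
112^4 ≡ 129 (mod 181)
112^5 ≡ 149 (mod 181)
112^6 ≡ 36 (mod 181)
112^9 ≡ 35 (mod 181)
112^10 ≡ 119 (mod 181)
112^12 ≡ 29 (mod 181)
112^15 ≡ 174 (mod 181)
112^18 ≡ 139 (mod 181)
112^20 ≡ 43 (mod 181)
112^30 ≡ 49 (mod 181)
112^36 ≡ 135 (mod 181)
112^45 ≡ 19 (mod 181)
112^60 ≡ 48 (mod 181)
112^90 ≡ 180 (mod 181)
112^180 ≡ 1 (mod 181) ✓
Therefore the multiplicative order of 112 modulo 181 is 180.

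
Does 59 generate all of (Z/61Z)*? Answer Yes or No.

φ(61) = 61 − 1 = 60 = 2^2 · 3 · 5.
59 is a primitive root mod 61 iff 59^(φ(61)/q) ≢ 1 for every prime q | φ(61), i.e. q ∈ {2, 3, 5}.
59^30 ≡ 60 (mod 61)  [q = 2: ≢ 1 ✓]
59^20 ≡ 47 (mod 61)  [q = 3: ≢ 1 ✓]
59^12 ≡ 9 (mod 61)  [q = 5: ≢ 1 ✓]
Every test exponent gives a nontrivial residue, hence 59 generates the full group.

Yes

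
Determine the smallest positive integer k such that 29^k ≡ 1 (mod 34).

16

Since 29 ∈ (Z/34Z)^×, its order divides φ(34) = φ(2)·φ(17) = 1·16 = 16 = 2^4.
Divisors of 16: 1, 2, 4, 8, 16.
Test each divisor d:
29^1 ≡ 29 (mod 34)
29^2 ≡ 25 (mod 34)
29^4 ≡ 13 (mod 34)
29^8 ≡ 33 (mod 34)
29^16 ≡ 1 (mod 34) ✓
Hence ord(29) = 16.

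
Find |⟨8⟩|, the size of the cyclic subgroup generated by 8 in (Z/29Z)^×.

Since 8 ∈ (Z/29Z)^×, its order divides φ(29) = 29 − 1 = 28 = 2^2 · 7.
Divisors of 28: 1, 2, 4, 7, 14, 28.
Test each divisor d:
8^1 ≡ 8 (mod 29)
8^2 ≡ 6 (mod 29)
8^4 ≡ 7 (mod 29)
8^7 ≡ 17 (mod 29)
8^14 ≡ 28 (mod 29)
8^28 ≡ 1 (mod 29) ✓
Therefore the multiplicative order of 8 modulo 29 is 28.

28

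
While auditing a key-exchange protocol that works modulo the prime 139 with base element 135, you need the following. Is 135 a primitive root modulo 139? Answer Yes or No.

φ(139) = 139 − 1 = 138 = 2 · 3 · 23.
An element g generates (Z/139Z)^× iff g^(138/q) ≢ 1 (mod 139) for each prime q ∈ {2, 3, 23}.
135^69 ≡ 138 (mod 139)  [q = 2: ≢ 1 ✓]
135^46 ≡ 42 (mod 139)  [q = 3: ≢ 1 ✓]
135^6 ≡ 65 (mod 139)  [q = 23: ≢ 1 ✓]
None equal 1, so ord_139(135) = 138: 135 is a primitive root.

Yes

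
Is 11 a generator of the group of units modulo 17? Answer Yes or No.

Yes

φ(17) = 17 − 1 = 16 = 2^4.
11 is a primitive root mod 17 iff 11^(φ(17)/q) ≢ 1 for every prime q | φ(17), i.e. q ∈ {2}.
11^8 ≡ 16 (mod 17)  [q = 2: ≢ 1 ✓]
Every test exponent gives a nontrivial residue, hence 11 generates the full group.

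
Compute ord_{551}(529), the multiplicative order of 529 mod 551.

ord(529) | φ(551) = φ(19·29) = (19−1)·(29−1) = 18·28 = 504 = 2^3 · 3^2 · 7.
Divisors of 504: 1, 2, 3, 4, 6, 7, 8, 9, 12, 14, 18, 21, 24, 28, 36, 42, 56, 63, 72, 84, 126, 168, 252, 504.
Evaluate successive powers at the divisors of 504:
529^1 ≡ 529 (mod 551)
529^2 ≡ 484 (mod 551)
529^3 ≡ 372 (mod 551)
529^4 ≡ 81 (mod 551)
529^6 ≡ 83 (mod 551)
529^7 ≡ 378 (mod 551)
529^8 ≡ 500 (mod 551)
529^9 ≡ 20 (mod 551)
529^12 ≡ 277 (mod 551)
529^14 ≡ 175 (mod 551)
529^18 ≡ 400 (mod 551)
529^21 ≡ 30 (mod 551)
529^24 ≡ 140 (mod 551)
529^28 ≡ 320 (mod 551)
529^36 ≡ 210 (mod 551)
529^42 ≡ 349 (mod 551)
529^56 ≡ 465 (mod 551)
529^63 ≡ 1 (mod 551) ✓
Hence ord(529) = 63.

63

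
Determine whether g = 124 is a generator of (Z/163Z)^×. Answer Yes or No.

Yes

φ(163) = 163 − 1 = 162 = 2 · 3^4.
124 is a primitive root mod 163 iff 124^(φ(163)/q) ≢ 1 for every prime q | φ(163), i.e. q ∈ {2, 3}.
124^81 ≡ 162 (mod 163)  [q = 2: ≢ 1 ✓]
124^54 ≡ 58 (mod 163)  [q = 3: ≢ 1 ✓]
None equal 1, so ord_163(124) = 162: 124 is a primitive root.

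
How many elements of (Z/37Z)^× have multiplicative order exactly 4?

2

φ(37) = 37 − 1 = 36 = 2^2 · 3^2.
(Z/37Z)^× is cyclic (|G| = 36); a cyclic group of order m has exactly φ(d) elements of each order d | m, and none otherwise.
4 = 2^2 divides 36, and φ(4) = 2.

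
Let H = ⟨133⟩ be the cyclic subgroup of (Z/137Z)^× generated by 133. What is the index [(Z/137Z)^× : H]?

8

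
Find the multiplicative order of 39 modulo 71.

14

The order of 39 must divide φ(71) = 71 − 1 = 70 = 2 · 5 · 7.
Divisors of 70: 1, 2, 5, 7, 10, 14, 35, 70.
Check 39^d mod 71 for each divisor in increasing order:
39^1 ≡ 39 (mod 71)
39^2 ≡ 30 (mod 71)
39^5 ≡ 26 (mod 71)
39^7 ≡ 70 (mod 71)
39^10 ≡ 37 (mod 71)
39^14 ≡ 1 (mod 71) ✓
Hence ord(39) = 14.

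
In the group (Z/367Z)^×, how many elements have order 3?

2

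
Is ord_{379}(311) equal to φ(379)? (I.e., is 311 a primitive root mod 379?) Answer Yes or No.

No

φ(379) = 379 − 1 = 378 = 2 · 3^3 · 7.
311 is a primitive root mod 379 iff 311^(φ(379)/q) ≢ 1 for every prime q | φ(379), i.e. q ∈ {2, 3, 7}.
311^189 ≡ 1 (mod 379)  [q = 2: ≡ 1 ✗]
311^126 ≡ 1 (mod 379)  [q = 3: ≡ 1 ✗]
311^54 ≡ 119 (mod 379)  [q = 7: ≢ 1 ✓]
311^189 ≡ 1 shows ord(311) | 189, strictly less than φ(379); not a primitive root.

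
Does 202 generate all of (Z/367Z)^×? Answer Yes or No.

No

φ(367) = 367 − 1 = 366 = 2 · 3 · 61.
An element g generates (Z/367Z)^× iff g^(366/q) ≢ 1 (mod 367) for each prime q ∈ {2, 3, 61}.
202^183 ≡ 1 (mod 367)  [q = 2: ≡ 1 ✗]
202^122 ≡ 283 (mod 367)  [q = 3: ≢ 1 ✓]
202^6 ≡ 190 (mod 367)  [q = 61: ≢ 1 ✓]
Since 202^183 ≡ 1, the order of 202 divides 183 < 366, so 202 is not a primitive root.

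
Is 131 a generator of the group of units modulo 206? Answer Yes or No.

φ(206) = φ(2)·φ(103) = 1·102 = 102 = 2 · 3 · 17.
131 is a primitive root mod 206 iff 131^(φ(206)/q) ≢ 1 for every prime q | φ(206), i.e. q ∈ {2, 3, 17}.
131^51 ≡ 1 (mod 206)  [q = 2: ≡ 1 ✗]
131^34 ≡ 149 (mod 206)  [q = 3: ≢ 1 ✓]
131^6 ≡ 169 (mod 206)  [q = 17: ≢ 1 ✓]
Since 131^51 ≡ 1, the order of 131 divides 51 < 102, so 131 is not a primitive root.

No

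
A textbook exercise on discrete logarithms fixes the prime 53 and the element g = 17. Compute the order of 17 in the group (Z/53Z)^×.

26

ord(17) | φ(53) = 53 − 1 = 52 = 2^2 · 13.
Divisors of 52: 1, 2, 4, 13, 26, 52.
Test each divisor d:
17^1 ≡ 17 (mod 53)
17^2 ≡ 24 (mod 53)
17^4 ≡ 46 (mod 53)
17^13 ≡ 52 (mod 53)
17^26 ≡ 1 (mod 53) ✓
The smallest such exponent is 26, so the order of 17 is 26.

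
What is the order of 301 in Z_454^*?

The order of 301 must divide φ(454) = φ(2)·φ(227) = 1·226 = 226 = 2 · 113.
Divisors of 226: 1, 2, 113, 226.
Check 301^d mod 454 for each divisor in increasing order:
301^1 ≡ 301
301^2 ≡ 255
301^113 ≡ 1
Hence ord(301) = 113.

113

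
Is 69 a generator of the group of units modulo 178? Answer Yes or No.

φ(178) = φ(2)·φ(89) = 1·88 = 88 = 2^3 · 11.
69 is a primitive root mod 178 iff 69^(φ(178)/q) ≢ 1 for every prime q | φ(178), i.e. q ∈ {2, 11}.
69^44 ≡ 1 (mod 178)  [q = 2: ≡ 1 ✗]
69^8 ≡ 39 (mod 178)  [q = 11: ≢ 1 ✓]
69^44 ≡ 1 shows ord(69) | 44, strictly less than φ(178); not a primitive root.

No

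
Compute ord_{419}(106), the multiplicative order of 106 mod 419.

The order of 106 must divide φ(419) = 419 − 1 = 418 = 2 · 11 · 19.
Divisors of 418: 1, 2, 11, 19, 22, 38, 209, 418.
Compute 106^d (mod 419) for the divisors d until we hit 1:
106^1 ≡ 106 (mod 419)
106^2 ≡ 342 (mod 419)
106^11 ≡ 7 (mod 419)
106^19 ≡ 129 (mod 419)
106^22 ≡ 49 (mod 419)
106^38 ≡ 300 (mod 419)
106^209 ≡ 1 (mod 419) ✓
Therefore the multiplicative order of 106 modulo 419 is 209.

209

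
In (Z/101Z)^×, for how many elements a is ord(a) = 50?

φ(101) = 101 − 1 = 100 = 2^2 · 5^2.
In a cyclic group of order 100, there are φ(d) elements of order d for each divisor d of 100, and zero for non-divisors.
50 = 2 · 5^2 divides 100, and φ(50) = 20.

20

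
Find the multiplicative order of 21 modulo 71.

70

Since 21 ∈ (Z/71Z)^×, its order divides φ(71) = 71 − 1 = 70 = 2 · 5 · 7.
Divisors of 70: 1, 2, 5, 7, 10, 14, 35, 70.
Compute 21^d (mod 71) for the divisors d until we hit 1:
21^1 ≡ 21
21^2 ≡ 15
21^5 ≡ 39
21^7 ≡ 17
21^10 ≡ 30
21^14 ≡ 5
21^35 ≡ 70
21^70 ≡ 1
The smallest such exponent is 70, so the order of 21 is 70.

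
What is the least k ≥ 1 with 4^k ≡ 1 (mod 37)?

18

ord(4) | φ(37) = 37 − 1 = 36 = 2^2 · 3^2.
Divisors of 36: 1, 2, 3, 4, 6, 9, 12, 18, 36.
Test each divisor d:
4^1 ≡ 4 (mod 37)
4^2 ≡ 16 (mod 37)
4^3 ≡ 27 (mod 37)
4^4 ≡ 34 (mod 37)
4^6 ≡ 26 (mod 37)
4^9 ≡ 36 (mod 37)
4^12 ≡ 10 (mod 37)
4^18 ≡ 1 (mod 37) ✓
Therefore the multiplicative order of 4 modulo 37 is 18.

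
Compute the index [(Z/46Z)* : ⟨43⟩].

1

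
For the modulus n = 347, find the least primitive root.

2

φ(347) = 347 − 1 = 346 = 2 · 173.
Test candidates g = 2, 3, … against the prime factors q ∈ {2, 173} of φ(347): g is a generator iff g^(346/q) ≢ 1 for every such q.
g = 2: 2^173 ≡ 346; 2^2 ≡ 4 — none is 1, so 2 is a primitive root.
Hence the least primitive root of 347 is 2.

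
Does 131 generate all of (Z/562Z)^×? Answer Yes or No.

Yes

φ(562) = φ(2)·φ(281) = 1·280 = 280 = 2^3 · 5 · 7.
131 is a primitive root mod 562 iff 131^(φ(562)/q) ≢ 1 for every prime q | φ(562), i.e. q ∈ {2, 5, 7}.
131^140 ≡ 561 (mod 562)  [q = 2: ≢ 1 ✓]
131^56 ≡ 371 (mod 562)  [q = 5: ≢ 1 ✓]
131^40 ≡ 109 (mod 562)  [q = 7: ≢ 1 ✓]
All checks pass, so 131 has order 280 and is a primitive root modulo 562.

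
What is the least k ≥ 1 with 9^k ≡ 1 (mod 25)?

10

By Lagrange's theorem, ord_25(9) divides φ(25) = φ(5^2) = 5·(5−1) = 20 = 2^2 · 5.
Divisors of 20: 1, 2, 4, 5, 10, 20.
Compute 9^d (mod 25) for the divisors d until we hit 1:
9^1 ≡ 9 (mod 25)
9^2 ≡ 6 (mod 25)
9^4 ≡ 11 (mod 25)
9^5 ≡ 24 (mod 25)
9^10 ≡ 1 (mod 25) ✓
Hence ord(9) = 10.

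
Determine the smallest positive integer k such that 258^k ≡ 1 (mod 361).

Since 258 ∈ (Z/361Z)^×, its order divides φ(361) = φ(19^2) = 19·(19−1) = 342 = 2 · 3^2 · 19.
Divisors of 342: 1, 2, 3, 6, 9, 18, 19, 38, 57, 114, 171, 342.
Evaluate successive powers at the divisors of 342:
258^1 ≡ 258 (mod 361)
258^2 ≡ 140 (mod 361)
258^3 ≡ 20 (mod 361)
258^6 ≡ 39 (mod 361)
258^9 ≡ 58 (mod 361)
258^18 ≡ 115 (mod 361)
258^19 ≡ 68 (mod 361)
258^38 ≡ 292 (mod 361)
258^57 ≡ 1 (mod 361) ✓
So ord_361(258) = 57.

57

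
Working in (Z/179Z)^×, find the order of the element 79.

178

By Lagrange's theorem, ord_179(79) divides φ(179) = 179 − 1 = 178 = 2 · 89.
Divisors of 178: 1, 2, 89, 178.
Check 79^d mod 179 for each divisor in increasing order:
79^1 ≡ 79
79^2 ≡ 155
79^89 ≡ 178
79^178 ≡ 1
Hence ord(79) = 178.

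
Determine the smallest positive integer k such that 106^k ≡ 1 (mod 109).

54

The order of 106 must divide φ(109) = 109 − 1 = 108 = 2^2 · 3^3.
Divisors of 108: 1, 2, 3, 4, 6, 9, 12, 18, 27, 36, 54, 108.
Check 106^d mod 109 for each divisor in increasing order:
106^1 ≡ 106 (mod 109)
106^2 ≡ 9 (mod 109)
106^3 ≡ 82 (mod 109)
106^4 ≡ 81 (mod 109)
106^6 ≡ 75 (mod 109)
106^9 ≡ 46 (mod 109)
106^12 ≡ 66 (mod 109)
106^18 ≡ 45 (mod 109)
106^27 ≡ 108 (mod 109)
106^36 ≡ 63 (mod 109)
106^54 ≡ 1 (mod 109) ✓
So ord_109(106) = 54.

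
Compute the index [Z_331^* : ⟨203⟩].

ord(203) | φ(331) = 331 − 1 = 330 = 2 · 3 · 5 · 11.
Divisors of 330: 1, 2, 3, 5, 6, 10, 11, 15, 22, 30, 33, 55, 66, 110, 165, 330.
Test each divisor d:
203^1 ≡ 203 (mod 331)
203^2 ≡ 165 (mod 331)
203^3 ≡ 64 (mod 331)
203^5 ≡ 299 (mod 331)
203^6 ≡ 124 (mod 331)
203^10 ≡ 31 (mod 331)
203^11 ≡ 4 (mod 331)
203^15 ≡ 1 (mod 331) ✓
Thus |⟨203⟩| = ord(203) = 15.
[(Z/331Z)^× : ⟨203⟩] = 330/15 = 22.

22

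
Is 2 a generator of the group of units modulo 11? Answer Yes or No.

Yes

φ(11) = 11 − 1 = 10 = 2 · 5.
Test 2^(10/q) mod 11 for each prime factor q of 10:
2^5 ≡ 10 (mod 11)  [q = 2: ≢ 1 ✓]
2^2 ≡ 4 (mod 11)  [q = 5: ≢ 1 ✓]
All checks pass, so 2 has order 10 and is a primitive root modulo 11.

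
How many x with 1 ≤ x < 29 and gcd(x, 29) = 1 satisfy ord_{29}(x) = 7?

φ(29) = 29 − 1 = 28 = 2^2 · 7.
In a cyclic group of order 28, there are φ(d) elements of order d for each divisor d of 28, and zero for non-divisors.
7 | 28, and φ(7) = 7 − 1 = 6.

6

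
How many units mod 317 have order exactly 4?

2

φ(317) = 317 − 1 = 316 = 2^2 · 79.
Since (Z/317Z)^× is cyclic of order 316, the number of elements of order d is φ(d) when d | 316 and 0 otherwise.
4 = 2^2 divides 316, and φ(4) = 2.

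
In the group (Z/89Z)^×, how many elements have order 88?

φ(89) = 89 − 1 = 88 = 2^3 · 11.
Since (Z/89Z)^× is cyclic of order 88, the number of elements of order d is φ(d) when d | 88 and 0 otherwise.
88 = 2^3 · 11 divides 88, and φ(88) = 40.

40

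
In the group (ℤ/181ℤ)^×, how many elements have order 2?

φ(181) = 181 − 1 = 180 = 2^2 · 3^2 · 5.
(Z/181Z)^× is cyclic (|G| = 180); a cyclic group of order m has exactly φ(d) elements of each order d | m, and none otherwise.
2 | 180, and φ(2) = 2 − 1 = 1.

1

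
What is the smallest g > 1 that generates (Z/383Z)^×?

φ(383) = 383 − 1 = 382 = 2 · 191.
g is a primitive root iff g^(382/q) ≢ 1 (mod 383) for each prime q ∈ {2, 191}.
g = 2: 2^191 ≡ 1 — hits 1, so not a primitive root.
g = 3: 3^191 ≡ 1 — hits 1, so not a primitive root.
g = 4: 4^191 ≡ 1 — hits 1, so not a primitive root.
g = 5: 5^191 ≡ 382; 5^2 ≡ 25 — none is 1, so 5 is a primitive root.
So 5 is the smallest generator of (Z/383Z)^×.

5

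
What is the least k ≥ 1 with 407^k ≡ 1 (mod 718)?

179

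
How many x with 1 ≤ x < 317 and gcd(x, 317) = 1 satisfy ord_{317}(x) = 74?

φ(317) = 317 − 1 = 316 = 2^2 · 79.
Since (Z/317Z)^× is cyclic of order 316, the number of elements of order d is φ(d) when d | 316 and 0 otherwise.
74 does not divide 316, so no element of (Z/317Z)^× has order 74.

0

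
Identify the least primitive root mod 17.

φ(17) = 17 − 1 = 16 = 2^4.
Test candidates g = 2, 3, … against the prime factors q ∈ {2} of φ(17): g is a generator iff g^(16/q) ≢ 1 for every such q.
g = 2: 2^8 ≡ 1 — hits 1, so not a primitive root.
g = 3: 3^8 ≡ 16 — none is 1, so 3 is a primitive root.
The smallest primitive root modulo 17 is 3.

3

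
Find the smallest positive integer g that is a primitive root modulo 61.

2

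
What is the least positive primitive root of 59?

2

φ(59) = 59 − 1 = 58 = 2 · 29.
g is a primitive root iff g^(58/q) ≢ 1 (mod 59) for each prime q ∈ {2, 29}.
g = 2: 2^29 ≡ 58; 2^2 ≡ 4 — none is 1, so 2 is a primitive root.
Hence the least primitive root of 59 is 2.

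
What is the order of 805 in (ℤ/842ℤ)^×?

Since 805 ∈ (Z/842Z)^×, its order divides φ(842) = φ(2)·φ(421) = 1·420 = 420 = 2^2 · 3 · 5 · 7.
Divisors of 420: 1, 2, 3, 4, 5, 6, 7, 10, 12, 14, 15, 20, 21, 28, 30, 35, 42, 60, 70, 84, 105, 140, 210, 420.
Evaluate successive powers at the divisors of 420:
805^1 ≡ 805
805^2 ≡ 527
805^3 ≡ 709
805^4 ≡ 711
805^5 ≡ 637
805^6 ≡ 7
805^7 ≡ 583
805^10 ≡ 767
805^12 ≡ 49
805^14 ≡ 563
805^15 ≡ 219
805^20 ≡ 573
805^21 ≡ 691
805^28 ≡ 377
805^30 ≡ 809
805^35 ≡ 29
805^42 ≡ 67
805^60 ≡ 247
805^70 ≡ 841
805^84 ≡ 279
805^105 ≡ 813
805^140 ≡ 1
Hence ord(805) = 140.

140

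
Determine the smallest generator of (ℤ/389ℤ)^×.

2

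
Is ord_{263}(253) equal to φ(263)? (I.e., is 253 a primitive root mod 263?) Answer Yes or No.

φ(263) = 263 − 1 = 262 = 2 · 131.
253 is a primitive root mod 263 iff 253^(φ(263)/q) ≢ 1 for every prime q | φ(263), i.e. q ∈ {2, 131}.
253^131 ≡ 1 (mod 263)  [q = 2: ≡ 1 ✗]
253^2 ≡ 100 (mod 263)  [q = 131: ≢ 1 ✓]
Since 253^131 ≡ 1, the order of 253 divides 131 < 262, so 253 is not a primitive root.

No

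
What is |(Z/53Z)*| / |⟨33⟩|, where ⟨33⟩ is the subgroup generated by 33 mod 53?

1

Since 33 ∈ (Z/53Z)^×, its order divides φ(53) = 53 − 1 = 52 = 2^2 · 13.
Divisors of 52: 1, 2, 4, 13, 26, 52.
Evaluate successive powers at the divisors of 52:
33^1 ≡ 33 (mod 53)
33^2 ≡ 29 (mod 53)
33^4 ≡ 46 (mod 53)
33^13 ≡ 23 (mod 53)
33^26 ≡ 52 (mod 53)
33^52 ≡ 1 (mod 53) ✓
Thus |⟨33⟩| = ord(33) = 52.
[(Z/53Z)^× : ⟨33⟩] = 52/52 = 1.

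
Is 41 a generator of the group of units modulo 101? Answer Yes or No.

φ(101) = 101 − 1 = 100 = 2^2 · 5^2.
An element g generates (Z/101Z)^× iff g^(100/q) ≢ 1 (mod 101) for each prime q ∈ {2, 5}.
41^50 ≡ 100 (mod 101)  [q = 2: ≢ 1 ✓]
41^20 ≡ 1 (mod 101)  [q = 5: ≡ 1 ✗]
41^20 ≡ 1 shows ord(41) | 20, strictly less than φ(101); not a primitive root.

No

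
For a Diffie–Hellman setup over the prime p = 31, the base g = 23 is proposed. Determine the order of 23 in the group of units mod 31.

10

By Lagrange's theorem, ord_31(23) divides φ(31) = 31 − 1 = 30 = 2 · 3 · 5.
Divisors of 30: 1, 2, 3, 5, 6, 10, 15, 30.
Compute 23^d (mod 31) for the divisors d until we hit 1:
23^1 ≡ 23
23^2 ≡ 2
23^3 ≡ 15
23^5 ≡ 30
23^6 ≡ 8
23^10 ≡ 1
Hence ord(23) = 10.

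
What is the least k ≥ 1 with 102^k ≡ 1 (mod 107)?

ord(102) | φ(107) = 107 − 1 = 106 = 2 · 53.
Divisors of 106: 1, 2, 53, 106.
Evaluate successive powers at the divisors of 106:
102^1 ≡ 102 (mod 107)
102^2 ≡ 25 (mod 107)
102^53 ≡ 1 (mod 107) ✓
Hence ord(102) = 53.

53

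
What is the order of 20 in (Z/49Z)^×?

14

The order of 20 must divide φ(49) = φ(7^2) = 7·(7−1) = 42 = 2 · 3 · 7.
Divisors of 42: 1, 2, 3, 6, 7, 14, 21, 42.
Check 20^d mod 49 for each divisor in increasing order:
20^1 ≡ 20
20^2 ≡ 8
20^3 ≡ 13
20^6 ≡ 22
20^7 ≡ 48
20^14 ≡ 1
So ord_49(20) = 14.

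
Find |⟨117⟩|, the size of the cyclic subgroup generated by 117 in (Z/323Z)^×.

72

Since 117 ∈ (Z/323Z)^×, its order divides φ(323) = φ(17·19) = (17−1)·(19−1) = 16·18 = 288 = 2^5 · 3^2.
Divisors of 288: 1, 2, 3, 4, 6, 8, 9, 12, 16, 18, 24, 32, 36, 48, 72, 96, 144, 288.
Evaluate successive powers at the divisors of 288:
117^1 ≡ 117 (mod 323)
117^2 ≡ 123 (mod 323)
117^3 ≡ 179 (mod 323)
117^4 ≡ 271 (mod 323)
117^6 ≡ 64 (mod 323)
117^8 ≡ 120 (mod 323)
117^9 ≡ 151 (mod 323)
117^12 ≡ 220 (mod 323)
117^16 ≡ 188 (mod 323)
117^18 ≡ 191 (mod 323)
117^24 ≡ 273 (mod 323)
117^32 ≡ 137 (mod 323)
117^36 ≡ 305 (mod 323)
117^48 ≡ 239 (mod 323)
117^72 ≡ 1 (mod 323) ✓
So ord_323(117) = 72.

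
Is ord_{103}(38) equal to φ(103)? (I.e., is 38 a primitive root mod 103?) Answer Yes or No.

No

φ(103) = 103 − 1 = 102 = 2 · 3 · 17.
An element g generates (Z/103Z)^× iff g^(102/q) ≢ 1 (mod 103) for each prime q ∈ {2, 3, 17}.
38^51 ≡ 1 (mod 103)  [q = 2: ≡ 1 ✗]
38^34 ≡ 56 (mod 103)  [q = 3: ≢ 1 ✓]
38^6 ≡ 8 (mod 103)  [q = 17: ≢ 1 ✓]
38^51 ≡ 1 shows ord(38) | 51, strictly less than φ(103); not a primitive root.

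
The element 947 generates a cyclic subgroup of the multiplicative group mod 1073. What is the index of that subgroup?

4

By Lagrange's theorem, ord_1073(947) divides φ(1073) = φ(29·37) = (29−1)·(37−1) = 28·36 = 1008 = 2^4 · 3^2 · 7.
Divisors of 1008: 1, 2, 3, 4, 6, 7, 8, 9, 12, 14, 16, 18, 21, 24, 28, 36, 42, 48, 56, 63, 72, 84, 112, 126, 144, 168, 252, 336, 504, 1008.
Test each divisor d:
947^1 ≡ 947 (mod 1073)
947^2 ≡ 854 (mod 1073)
947^3 ≡ 769 (mod 1073)
947^4 ≡ 749 (mod 1073)
947^6 ≡ 138 (mod 1073)
947^7 ≡ 853 (mod 1073)
947^8 ≡ 895 (mod 1073)
947^9 ≡ 968 (mod 1073)
947^12 ≡ 803 (mod 1073)
947^14 ≡ 115 (mod 1073)
947^16 ≡ 567 (mod 1073)
947^18 ≡ 295 (mod 1073)
947^21 ≡ 452 (mod 1073)
947^24 ≡ 1009 (mod 1073)
947^28 ≡ 349 (mod 1073)
947^36 ≡ 112 (mod 1073)
947^42 ≡ 434 (mod 1073)
947^48 ≡ 877 (mod 1073)
947^56 ≡ 552 (mod 1073)
947^63 ≡ 882 (mod 1073)
947^72 ≡ 741 (mod 1073)
947^84 ≡ 581 (mod 1073)
947^112 ≡ 1045 (mod 1073)
947^126 ≡ 1072 (mod 1073)
947^144 ≡ 778 (mod 1073)
947^168 ≡ 639 (mod 1073)
947^252 ≡ 1 (mod 1073) ✓
The order of 947 is 252, so the subgroup it generates has 252 elements.
Index = |(Z/1073Z)^×| / |⟨947⟩| = 1008 / 252 = 4.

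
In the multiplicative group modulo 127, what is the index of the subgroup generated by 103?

14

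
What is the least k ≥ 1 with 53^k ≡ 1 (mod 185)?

36

The order of 53 must divide φ(185) = φ(5·37) = (5−1)·(37−1) = 4·36 = 144 = 2^4 · 3^2.
Divisors of 144: 1, 2, 3, 4, 6, 8, 9, 12, 16, 18, 24, 36, 48, 72, 144.
Compute 53^d (mod 185) for the divisors d until we hit 1:
53^1 ≡ 53 (mod 185)
53^2 ≡ 34 (mod 185)
53^3 ≡ 137 (mod 185)
53^4 ≡ 46 (mod 185)
53^6 ≡ 84 (mod 185)
53^8 ≡ 81 (mod 185)
53^9 ≡ 38 (mod 185)
53^12 ≡ 26 (mod 185)
53^16 ≡ 86 (mod 185)
53^18 ≡ 149 (mod 185)
53^24 ≡ 121 (mod 185)
53^36 ≡ 1 (mod 185) ✓
So ord_185(53) = 36.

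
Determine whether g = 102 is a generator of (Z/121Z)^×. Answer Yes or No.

No

φ(121) = φ(11^2) = 11·(11−1) = 110 = 2 · 5 · 11.
An element g generates (Z/121Z)^× iff g^(110/q) ≢ 1 (mod 121) for each prime q ∈ {2, 5, 11}.
102^55 ≡ 1 (mod 121)  [q = 2: ≡ 1 ✗]
102^22 ≡ 9 (mod 121)  [q = 5: ≢ 1 ✓]
102^10 ≡ 89 (mod 121)  [q = 11: ≢ 1 ✓]
The check at q = 2 fails, so 102 generates a proper subgroup.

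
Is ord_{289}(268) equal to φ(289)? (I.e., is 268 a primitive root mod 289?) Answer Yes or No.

φ(289) = φ(17^2) = 17·(17−1) = 272 = 2^4 · 17.
An element g generates (Z/289Z)^× iff g^(272/q) ≢ 1 (mod 289) for each prime q ∈ {2, 17}.
268^136 ≡ 1 (mod 289)  [q = 2: ≡ 1 ✗]
268^16 ≡ 222 (mod 289)  [q = 17: ≢ 1 ✓]
268^136 ≡ 1 shows ord(268) | 136, strictly less than φ(289); not a primitive root.

No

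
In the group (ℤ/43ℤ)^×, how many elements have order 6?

φ(43) = 43 − 1 = 42 = 2 · 3 · 7.
Since (Z/43Z)^× is cyclic of order 42, the number of elements of order d is φ(d) when d | 42 and 0 otherwise.
6 = 2 · 3 divides 42, and φ(6) = 2.

2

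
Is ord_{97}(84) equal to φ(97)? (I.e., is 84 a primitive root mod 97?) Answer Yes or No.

Yes

φ(97) = 97 − 1 = 96 = 2^5 · 3.
84 is a primitive root mod 97 iff 84^(φ(97)/q) ≢ 1 for every prime q | φ(97), i.e. q ∈ {2, 3}.
84^48 ≡ 96 (mod 97)  [q = 2: ≢ 1 ✓]
84^32 ≡ 35 (mod 97)  [q = 3: ≢ 1 ✓]
All checks pass, so 84 has order 96 and is a primitive root modulo 97.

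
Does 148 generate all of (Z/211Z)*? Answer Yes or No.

φ(211) = 211 − 1 = 210 = 2 · 3 · 5 · 7.
Test 148^(210/q) mod 211 for each prime factor q of 210:
148^105 ≡ 1 (mod 211)  [q = 2: ≡ 1 ✗]
148^70 ≡ 1 (mod 211)  [q = 3: ≡ 1 ✗]
148^42 ≡ 1 (mod 211)  [q = 5: ≡ 1 ✗]
148^30 ≡ 171 (mod 211)  [q = 7: ≢ 1 ✓]
The check at q = 2 fails, so 148 generates a proper subgroup.

No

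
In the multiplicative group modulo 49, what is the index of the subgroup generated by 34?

Since 34 ∈ (Z/49Z)^×, its order divides φ(49) = φ(7^2) = 7·(7−1) = 42 = 2 · 3 · 7.
Divisors of 42: 1, 2, 3, 6, 7, 14, 21, 42.
Evaluate successive powers at the divisors of 42:
34^1 ≡ 34 (mod 49)
34^2 ≡ 29 (mod 49)
34^3 ≡ 6 (mod 49)
34^6 ≡ 36 (mod 49)
34^7 ≡ 48 (mod 49)
34^14 ≡ 1 (mod 49) ✓
The order of 34 is 14, so the subgroup it generates has 14 elements.
[(Z/49Z)^× : ⟨34⟩] = 42/14 = 3.

3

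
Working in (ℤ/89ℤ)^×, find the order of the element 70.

The order of 70 must divide φ(89) = 89 − 1 = 88 = 2^3 · 11.
Divisors of 88: 1, 2, 4, 8, 11, 22, 44, 88.
Check 70^d mod 89 for each divisor in increasing order:
70^1 ≡ 70 (mod 89)
70^2 ≡ 5 (mod 89)
70^4 ≡ 25 (mod 89)
70^8 ≡ 2 (mod 89)
70^11 ≡ 77 (mod 89)
70^22 ≡ 55 (mod 89)
70^44 ≡ 88 (mod 89)
70^88 ≡ 1 (mod 89) ✓
So ord_89(70) = 88.

88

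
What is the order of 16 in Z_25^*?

5

The order of 16 must divide φ(25) = φ(5^2) = 5·(5−1) = 20 = 2^2 · 5.
Divisors of 20: 1, 2, 4, 5, 10, 20.
Test each divisor d:
16^1 ≡ 16 (mod 25)
16^2 ≡ 6 (mod 25)
16^4 ≡ 11 (mod 25)
16^5 ≡ 1 (mod 25) ✓
Therefore the multiplicative order of 16 modulo 25 is 5.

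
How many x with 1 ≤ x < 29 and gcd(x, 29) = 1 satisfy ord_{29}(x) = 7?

6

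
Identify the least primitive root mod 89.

3

φ(89) = 89 − 1 = 88 = 2^3 · 11.
Test candidates g = 2, 3, … against the prime factors q ∈ {2, 11} of φ(89): g is a generator iff g^(88/q) ≢ 1 for every such q.
g = 2: 2^44 ≡ 1 — hits 1, so not a primitive root.
g = 3: 3^44 ≡ 88; 3^8 ≡ 64 — none is 1, so 3 is a primitive root.
So 3 is the smallest generator of (Z/89Z)^×.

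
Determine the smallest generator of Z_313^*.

φ(313) = 313 − 1 = 312 = 2^3 · 3 · 13.
g is a primitive root iff g^(312/q) ≢ 1 (mod 313) for each prime q ∈ {2, 3, 13}.
g = 2: 2^156 ≡ 1 — hits 1, so not a primitive root.
g = 3: 3^156 ≡ 1 — hits 1, so not a primitive root.
g = 4: 4^156 ≡ 1 — hits 1, so not a primitive root.
g = 5: 5^156 ≡ 312; 5^104 ≡ 1 — hits 1, so not a primitive root.
g = 6: 6^156 ≡ 1 — hits 1, so not a primitive root.
g = 7: 7^156 ≡ 312; 7^104 ≡ 1 — hits 1, so not a primitive root.
g = 8: 8^156 ≡ 1 — hits 1, so not a primitive root.
g = 9: 9^156 ≡ 1 — hits 1, so not a primitive root.
g = 10: 10^156 ≡ 312; 10^104 ≡ 214; 10^24 ≡ 103 — none is 1, so 10 is a primitive root.
The smallest primitive root modulo 313 is 10.

10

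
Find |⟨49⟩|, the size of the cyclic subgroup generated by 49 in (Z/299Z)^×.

The order of 49 must divide φ(299) = φ(13·23) = (13−1)·(23−1) = 12·22 = 264 = 2^3 · 3 · 11.
Divisors of 264: 1, 2, 3, 4, 6, 8, 11, 12, 22, 24, 33, 44, 66, 88, 132, 264.
Test each divisor d:
49^1 ≡ 49 (mod 299)
49^2 ≡ 9 (mod 299)
49^3 ≡ 142 (mod 299)
49^4 ≡ 81 (mod 299)
49^6 ≡ 131 (mod 299)
49^8 ≡ 282 (mod 299)
49^11 ≡ 277 (mod 299)
49^12 ≡ 118 (mod 299)
49^22 ≡ 185 (mod 299)
49^24 ≡ 170 (mod 299)
49^33 ≡ 116 (mod 299)
49^44 ≡ 139 (mod 299)
49^66 ≡ 1 (mod 299) ✓
Therefore the multiplicative order of 49 modulo 299 is 66.

66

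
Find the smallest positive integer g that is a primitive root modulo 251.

6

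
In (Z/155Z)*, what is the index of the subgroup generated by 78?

By Lagrange's theorem, ord_155(78) divides φ(155) = φ(5·31) = (5−1)·(31−1) = 4·30 = 120 = 2^3 · 3 · 5.
Divisors of 120: 1, 2, 3, 4, 5, 6, 8, 10, 12, 15, 20, 24, 30, 40, 60, 120.
Test each divisor d:
78^1 ≡ 78 (mod 155)
78^2 ≡ 39 (mod 155)
78^3 ≡ 97 (mod 155)
78^4 ≡ 126 (mod 155)
78^5 ≡ 63 (mod 155)
78^6 ≡ 109 (mod 155)
78^8 ≡ 66 (mod 155)
78^10 ≡ 94 (mod 155)
78^12 ≡ 101 (mod 155)
78^15 ≡ 32 (mod 155)
78^20 ≡ 1 (mod 155) ✓
So ord_155(78) = 20, hence |⟨78⟩| = 20.
[(Z/155Z)^× : ⟨78⟩] = 120/20 = 6.

6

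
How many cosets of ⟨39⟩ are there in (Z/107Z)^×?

2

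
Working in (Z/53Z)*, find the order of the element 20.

52

By Lagrange's theorem, ord_53(20) divides φ(53) = 53 − 1 = 52 = 2^2 · 13.
Divisors of 52: 1, 2, 4, 13, 26, 52.
Evaluate successive powers at the divisors of 52:
20^1 ≡ 20
20^2 ≡ 29
20^4 ≡ 46
20^13 ≡ 30
20^26 ≡ 52
20^52 ≡ 1
Therefore the multiplicative order of 20 modulo 53 is 52.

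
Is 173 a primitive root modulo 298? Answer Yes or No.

No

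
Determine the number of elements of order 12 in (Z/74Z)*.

φ(74) = φ(2)·φ(37) = 1·36 = 36 = 2^2 · 3^2.
(Z/74Z)^× is cyclic (|G| = 36); a cyclic group of order m has exactly φ(d) elements of each order d | m, and none otherwise.
12 = 2^2 · 3 divides 36, and φ(12) = 4.

4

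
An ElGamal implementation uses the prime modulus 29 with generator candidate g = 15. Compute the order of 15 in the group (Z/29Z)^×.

Since 15 ∈ (Z/29Z)^×, its order divides φ(29) = 29 − 1 = 28 = 2^2 · 7.
Divisors of 28: 1, 2, 4, 7, 14, 28.
Evaluate successive powers at the divisors of 28:
15^1 ≡ 15
15^2 ≡ 22
15^4 ≡ 20
15^7 ≡ 17
15^14 ≡ 28
15^28 ≡ 1
The smallest such exponent is 28, so the order of 15 is 28.

28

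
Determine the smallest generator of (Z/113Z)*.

3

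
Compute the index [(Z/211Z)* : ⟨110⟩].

5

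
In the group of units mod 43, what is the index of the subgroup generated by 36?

14

By Lagrange's theorem, ord_43(36) divides φ(43) = 43 − 1 = 42 = 2 · 3 · 7.
Divisors of 42: 1, 2, 3, 6, 7, 14, 21, 42.
Test each divisor d:
36^1 ≡ 36 (mod 43)
36^2 ≡ 6 (mod 43)
36^3 ≡ 1 (mod 43) ✓
Thus |⟨36⟩| = ord(36) = 3.
Index = |(Z/43Z)^×| / |⟨36⟩| = 42 / 3 = 14.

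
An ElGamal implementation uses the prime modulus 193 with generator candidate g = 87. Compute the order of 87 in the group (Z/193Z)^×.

64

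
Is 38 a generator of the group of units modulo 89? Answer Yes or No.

φ(89) = 89 − 1 = 88 = 2^3 · 11.
38 is a primitive root mod 89 iff 38^(φ(89)/q) ≢ 1 for every prime q | φ(89), i.e. q ∈ {2, 11}.
38^44 ≡ 88 (mod 89)  [q = 2: ≢ 1 ✓]
38^8 ≡ 67 (mod 89)  [q = 11: ≢ 1 ✓]
All checks pass, so 38 has order 88 and is a primitive root modulo 89.

Yes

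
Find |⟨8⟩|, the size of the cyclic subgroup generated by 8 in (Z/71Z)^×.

35

By Lagrange's theorem, ord_71(8) divides φ(71) = 71 − 1 = 70 = 2 · 5 · 7.
Divisors of 70: 1, 2, 5, 7, 10, 14, 35, 70.
Evaluate successive powers at the divisors of 70:
8^1 ≡ 8 (mod 71)
8^2 ≡ 64 (mod 71)
8^5 ≡ 37 (mod 71)
8^7 ≡ 25 (mod 71)
8^10 ≡ 20 (mod 71)
8^14 ≡ 57 (mod 71)
8^35 ≡ 1 (mod 71) ✓
Therefore the multiplicative order of 8 modulo 71 is 35.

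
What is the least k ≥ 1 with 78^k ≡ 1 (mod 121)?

ord(78) | φ(121) = φ(11^2) = 11·(11−1) = 110 = 2 · 5 · 11.
Divisors of 110: 1, 2, 5, 10, 11, 22, 55, 110.
Compute 78^d (mod 121) for the divisors d until we hit 1:
78^1 ≡ 78
78^2 ≡ 34
78^5 ≡ 23
78^10 ≡ 45
78^11 ≡ 1
So ord_121(78) = 11.

11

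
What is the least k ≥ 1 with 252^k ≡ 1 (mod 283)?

ord(252) | φ(283) = 283 − 1 = 282 = 2 · 3 · 47.
Divisors of 282: 1, 2, 3, 6, 47, 94, 141, 282.
Check 252^d mod 283 for each divisor in increasing order:
252^1 ≡ 252 (mod 283)
252^2 ≡ 112 (mod 283)
252^3 ≡ 207 (mod 283)
252^6 ≡ 116 (mod 283)
252^47 ≡ 44 (mod 283)
252^94 ≡ 238 (mod 283)
252^141 ≡ 1 (mod 283) ✓
The smallest such exponent is 141, so the order of 252 is 141.

141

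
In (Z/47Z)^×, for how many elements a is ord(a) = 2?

1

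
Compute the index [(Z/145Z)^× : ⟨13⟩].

4

By Lagrange's theorem, ord_145(13) divides φ(145) = φ(5·29) = (5−1)·(29−1) = 4·28 = 112 = 2^4 · 7.
Divisors of 112: 1, 2, 4, 7, 8, 14, 16, 28, 56, 112.
Test each divisor d:
13^1 ≡ 13 (mod 145)
13^2 ≡ 24 (mod 145)
13^4 ≡ 141 (mod 145)
13^7 ≡ 57 (mod 145)
13^8 ≡ 16 (mod 145)
13^14 ≡ 59 (mod 145)
13^16 ≡ 111 (mod 145)
13^28 ≡ 1 (mod 145) ✓
The order of 13 is 28, so the subgroup it generates has 28 elements.
Index = |(Z/145Z)^×| / |⟨13⟩| = 112 / 28 = 4.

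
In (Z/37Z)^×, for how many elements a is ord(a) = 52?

0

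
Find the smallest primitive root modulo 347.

φ(347) = 347 − 1 = 346 = 2 · 173.
Test candidates g = 2, 3, … against the prime factors q ∈ {2, 173} of φ(347): g is a generator iff g^(346/q) ≢ 1 for every such q.
g = 2: 2^173 ≡ 346; 2^2 ≡ 4 — none is 1, so 2 is a primitive root.
The smallest primitive root modulo 347 is 2.

2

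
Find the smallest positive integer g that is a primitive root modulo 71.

φ(71) = 71 − 1 = 70 = 2 · 5 · 7.
Test candidates g = 2, 3, … against the prime factors q ∈ {2, 5, 7} of φ(71): g is a generator iff g^(70/q) ≢ 1 for every such q.
g = 2: 2^35 ≡ 1 — hits 1, so not a primitive root.
g = 3: 3^35 ≡ 1 — hits 1, so not a primitive root.
g = 4: 4^35 ≡ 1 — hits 1, so not a primitive root.
g = 5: 5^35 ≡ 1 — hits 1, so not a primitive root.
g = 6: 6^35 ≡ 1 — hits 1, so not a primitive root.
g = 7: 7^35 ≡ 70; 7^14 ≡ 54; 7^10 ≡ 45 — none is 1, so 7 is a primitive root.
Hence the least primitive root of 71 is 7.

7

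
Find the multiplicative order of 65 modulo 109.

108

By Lagrange's theorem, ord_109(65) divides φ(109) = 109 − 1 = 108 = 2^2 · 3^3.
Divisors of 108: 1, 2, 3, 4, 6, 9, 12, 18, 27, 36, 54, 108.
Test each divisor d:
65^1 ≡ 65
65^2 ≡ 83
65^3 ≡ 54
65^4 ≡ 22
65^6 ≡ 82
65^9 ≡ 68
65^12 ≡ 75
65^18 ≡ 46
65^27 ≡ 76
65^36 ≡ 45
65^54 ≡ 108
65^108 ≡ 1
Hence ord(65) = 108.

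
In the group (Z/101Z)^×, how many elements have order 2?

1

φ(101) = 101 − 1 = 100 = 2^2 · 5^2.
(Z/101Z)^× is cyclic (|G| = 100); a cyclic group of order m has exactly φ(d) elements of each order d | m, and none otherwise.
2 | 100, and φ(2) = 2 − 1 = 1.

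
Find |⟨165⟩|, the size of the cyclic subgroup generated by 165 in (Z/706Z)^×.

176

ord(165) | φ(706) = φ(2)·φ(353) = 1·352 = 352 = 2^5 · 11.
Divisors of 352: 1, 2, 4, 8, 11, 16, 22, 32, 44, 88, 176, 352.
Check 165^d mod 706 for each divisor in increasing order:
165^1 ≡ 165
165^2 ≡ 397
165^4 ≡ 171
165^8 ≡ 295
165^11 ≡ 49
165^16 ≡ 187
165^22 ≡ 283
165^32 ≡ 375
165^44 ≡ 311
165^88 ≡ 705
165^176 ≡ 1
Hence ord(165) = 176.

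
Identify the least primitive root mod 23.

5

φ(23) = 23 − 1 = 22 = 2 · 11.
g is a primitive root iff g^(22/q) ≢ 1 (mod 23) for each prime q ∈ {2, 11}.
g = 2: 2^11 ≡ 1 — hits 1, so not a primitive root.
g = 3: 3^11 ≡ 1 — hits 1, so not a primitive root.
g = 4: 4^11 ≡ 1 — hits 1, so not a primitive root.
g = 5: 5^11 ≡ 22; 5^2 ≡ 2 — none is 1, so 5 is a primitive root.
So 5 is the smallest generator of (Z/23Z)^×.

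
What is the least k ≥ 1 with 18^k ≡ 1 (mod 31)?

15

ord(18) | φ(31) = 31 − 1 = 30 = 2 · 3 · 5.
Divisors of 30: 1, 2, 3, 5, 6, 10, 15, 30.
Test each divisor d:
18^1 ≡ 18
18^2 ≡ 14
18^3 ≡ 4
18^5 ≡ 25
18^6 ≡ 16
18^10 ≡ 5
18^15 ≡ 1
Hence ord(18) = 15.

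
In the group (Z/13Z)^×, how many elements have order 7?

0

φ(13) = 13 − 1 = 12 = 2^2 · 3.
In a cyclic group of order 12, there are φ(d) elements of order d for each divisor d of 12, and zero for non-divisors.
7 does not divide 12, so no element of (Z/13Z)^× has order 7.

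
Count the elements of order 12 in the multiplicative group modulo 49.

φ(49) = φ(7^2) = 7·(7−1) = 42 = 2 · 3 · 7.
In a cyclic group of order 42, there are φ(d) elements of order d for each divisor d of 42, and zero for non-divisors.
12 does not divide 42, so no element of (Z/49Z)^× has order 12.

0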